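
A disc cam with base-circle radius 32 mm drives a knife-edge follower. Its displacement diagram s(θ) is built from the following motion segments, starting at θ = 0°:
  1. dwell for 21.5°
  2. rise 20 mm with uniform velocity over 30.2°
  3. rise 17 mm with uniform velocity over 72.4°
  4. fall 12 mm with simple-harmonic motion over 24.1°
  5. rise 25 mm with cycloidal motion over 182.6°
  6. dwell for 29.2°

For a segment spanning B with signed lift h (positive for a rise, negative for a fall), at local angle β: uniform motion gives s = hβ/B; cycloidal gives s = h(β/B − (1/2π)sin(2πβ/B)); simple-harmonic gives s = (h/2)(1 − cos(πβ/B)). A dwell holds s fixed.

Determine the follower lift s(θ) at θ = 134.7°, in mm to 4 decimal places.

seg 1 [0°–21.5°] dwell: s stays 0.0000
seg 2 [21.5°–51.7°] uniform, h=20: full span → s += 20 → s = 20.0000
seg 3 [51.7°–124.1°] uniform, h=17: full span → s += 17 → s = 37.0000
seg 4 [124.1°–148.2°] simple-harmonic, h=-12: θ=134.7° here. β=10.6, B=24.1. -12/2·(1 − cos(π·0.4398)) = -4.8726 → s = 32.1274

32.1274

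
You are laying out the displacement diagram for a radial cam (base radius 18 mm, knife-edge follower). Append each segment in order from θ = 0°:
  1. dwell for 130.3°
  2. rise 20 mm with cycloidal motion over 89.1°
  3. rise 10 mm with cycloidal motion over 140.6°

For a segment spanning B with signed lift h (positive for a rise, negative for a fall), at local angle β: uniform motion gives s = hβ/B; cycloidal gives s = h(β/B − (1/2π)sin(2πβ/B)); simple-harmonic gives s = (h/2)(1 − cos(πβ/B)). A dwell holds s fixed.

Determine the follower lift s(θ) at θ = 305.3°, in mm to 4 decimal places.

seg 1 [0°–130.3°] dwell: s stays 0.0000
seg 2 [130.3°–219.4°] cycloidal, h=20: full span → s += 20 → s = 20.0000
seg 3 [219.4°–360°] cycloidal, h=10: θ=305.3° here. β=85.9, B=140.6. 10·(0.6110 − sin(2π·0.6110)/(2π)) = 7.1313 → s = 27.1313

27.1313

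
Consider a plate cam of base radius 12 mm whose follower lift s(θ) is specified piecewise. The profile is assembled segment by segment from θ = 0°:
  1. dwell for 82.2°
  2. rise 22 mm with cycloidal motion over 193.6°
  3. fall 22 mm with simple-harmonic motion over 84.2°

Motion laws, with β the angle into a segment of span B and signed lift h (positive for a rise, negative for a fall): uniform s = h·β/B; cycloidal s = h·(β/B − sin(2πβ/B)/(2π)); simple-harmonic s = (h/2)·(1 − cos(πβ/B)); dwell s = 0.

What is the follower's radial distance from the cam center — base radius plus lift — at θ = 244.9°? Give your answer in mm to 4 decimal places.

seg 1 [0°–82.2°] dwell: s stays 0.0000
seg 2 [82.2°–275.8°] cycloidal, h=22: θ=244.9° here. β=162.7, B=193.6. 22·(0.8404 − sin(2π·0.8404)/(2π)) = 21.4403 → s = 21.4403
radial distance = base radius + s = 12 + 21.4403 = 33.4403

33.4403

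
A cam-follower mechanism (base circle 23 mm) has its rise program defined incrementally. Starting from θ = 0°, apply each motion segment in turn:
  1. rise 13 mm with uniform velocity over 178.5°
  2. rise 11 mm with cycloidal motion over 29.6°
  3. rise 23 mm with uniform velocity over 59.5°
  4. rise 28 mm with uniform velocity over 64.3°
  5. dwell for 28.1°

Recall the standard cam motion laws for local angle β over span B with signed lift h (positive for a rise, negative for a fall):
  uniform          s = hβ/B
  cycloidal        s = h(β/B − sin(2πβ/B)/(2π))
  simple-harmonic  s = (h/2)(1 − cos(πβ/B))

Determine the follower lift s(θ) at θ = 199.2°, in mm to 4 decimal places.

seg 1 [0°–178.5°] uniform, h=13: full span → s += 13 → s = 13.0000
seg 2 [178.5°–208.1°] cycloidal, h=11: θ=199.2° here. β=20.7, B=29.6. 11·(0.6993 − sin(2π·0.6993)/(2π)) = 9.3553 → s = 22.3553

22.3553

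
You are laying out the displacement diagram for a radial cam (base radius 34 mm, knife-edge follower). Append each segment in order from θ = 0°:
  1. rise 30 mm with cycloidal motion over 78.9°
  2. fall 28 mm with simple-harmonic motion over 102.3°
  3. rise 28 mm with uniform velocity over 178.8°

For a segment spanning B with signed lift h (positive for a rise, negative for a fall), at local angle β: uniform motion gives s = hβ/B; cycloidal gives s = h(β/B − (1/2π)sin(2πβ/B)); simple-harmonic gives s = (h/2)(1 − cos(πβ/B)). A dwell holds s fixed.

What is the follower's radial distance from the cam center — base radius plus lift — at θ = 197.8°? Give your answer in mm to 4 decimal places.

seg 1 [0°–78.9°] cycloidal, h=30: full span → s += 30 → s = 30.0000
seg 2 [78.9°–181.2°] simple-harmonic, h=-28: full span → s += -28 → s = 2.0000
seg 3 [181.2°–360°] uniform, h=28: θ=197.8° here. β=16.6, B=178.8. 28·16.6/178.8 = 2.5996 → s = 4.5996
radial distance = base radius + s = 34 + 4.5996 = 38.5996

38.5996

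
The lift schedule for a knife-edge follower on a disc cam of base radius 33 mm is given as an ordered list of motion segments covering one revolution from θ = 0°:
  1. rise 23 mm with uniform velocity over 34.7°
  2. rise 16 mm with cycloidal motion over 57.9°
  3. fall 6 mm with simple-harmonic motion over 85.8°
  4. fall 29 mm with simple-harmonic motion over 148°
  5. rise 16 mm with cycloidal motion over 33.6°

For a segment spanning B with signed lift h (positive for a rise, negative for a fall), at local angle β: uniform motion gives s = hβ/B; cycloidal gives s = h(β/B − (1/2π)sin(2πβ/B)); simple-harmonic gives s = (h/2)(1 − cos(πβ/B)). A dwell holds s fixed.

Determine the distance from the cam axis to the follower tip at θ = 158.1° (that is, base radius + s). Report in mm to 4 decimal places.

seg 1 [0°–34.7°] uniform, h=23: full span → s += 23 → s = 23.0000
seg 2 [34.7°–92.6°] cycloidal, h=16: full span → s += 16 → s = 39.0000
seg 3 [92.6°–178.4°] simple-harmonic, h=-6: θ=158.1° here. β=65.5, B=85.8. -6/2·(1 − cos(π·0.7634)) = -5.2087 → s = 33.7913
radial distance = base radius + s = 33 + 33.7913 = 66.7913

66.7913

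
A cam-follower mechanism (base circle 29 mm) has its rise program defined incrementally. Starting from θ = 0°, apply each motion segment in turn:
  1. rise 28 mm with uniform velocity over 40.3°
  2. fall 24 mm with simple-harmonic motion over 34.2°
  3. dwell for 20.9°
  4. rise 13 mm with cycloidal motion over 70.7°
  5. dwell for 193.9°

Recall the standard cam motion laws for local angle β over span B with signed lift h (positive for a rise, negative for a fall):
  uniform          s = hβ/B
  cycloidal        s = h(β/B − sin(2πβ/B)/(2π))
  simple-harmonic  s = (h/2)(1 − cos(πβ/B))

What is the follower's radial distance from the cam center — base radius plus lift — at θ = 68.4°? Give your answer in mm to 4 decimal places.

seg 1 [0°–40.3°] uniform, h=28: full span → s += 28 → s = 28.0000
seg 2 [40.3°–74.5°] simple-harmonic, h=-24: θ=68.4° here. β=28.1, B=34.2. -24/2·(1 − cos(π·0.8216)) = -22.1649 → s = 5.8351
radial distance = base radius + s = 29 + 5.8351 = 34.8351

34.8351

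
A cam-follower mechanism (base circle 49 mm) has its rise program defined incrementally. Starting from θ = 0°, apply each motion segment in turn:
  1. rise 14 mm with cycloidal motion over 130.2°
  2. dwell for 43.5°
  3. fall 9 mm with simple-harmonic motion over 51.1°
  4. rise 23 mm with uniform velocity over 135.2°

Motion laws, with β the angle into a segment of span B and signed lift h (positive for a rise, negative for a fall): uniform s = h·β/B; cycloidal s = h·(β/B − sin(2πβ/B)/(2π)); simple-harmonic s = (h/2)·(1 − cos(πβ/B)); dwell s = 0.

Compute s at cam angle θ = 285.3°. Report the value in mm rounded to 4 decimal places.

seg 1 [0°–130.2°] cycloidal, h=14: full span → s += 14 → s = 14.0000
seg 2 [130.2°–173.7°] dwell: s stays 14.0000
seg 3 [173.7°–224.8°] simple-harmonic, h=-9: full span → s += -9 → s = 5.0000
seg 4 [224.8°–360°] uniform, h=23: θ=285.3° here. β=60.5, B=135.2. 23·60.5/135.2 = 10.2922 → s = 15.2922

15.2922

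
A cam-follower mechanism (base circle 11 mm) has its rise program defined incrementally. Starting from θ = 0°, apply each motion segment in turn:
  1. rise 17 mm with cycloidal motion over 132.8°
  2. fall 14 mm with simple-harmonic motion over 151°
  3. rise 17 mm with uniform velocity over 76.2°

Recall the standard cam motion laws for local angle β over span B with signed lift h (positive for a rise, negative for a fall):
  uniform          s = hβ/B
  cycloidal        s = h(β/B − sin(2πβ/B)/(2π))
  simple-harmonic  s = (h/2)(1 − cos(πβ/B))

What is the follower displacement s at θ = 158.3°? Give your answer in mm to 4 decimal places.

seg 1 [0°–132.8°] cycloidal, h=17: full span → s += 17 → s = 17.0000
seg 2 [132.8°–283.8°] simple-harmonic, h=-14: θ=158.3° here. β=25.5, B=151. -14/2·(1 − cos(π·0.1689)) = -0.9622 → s = 16.0378

16.0378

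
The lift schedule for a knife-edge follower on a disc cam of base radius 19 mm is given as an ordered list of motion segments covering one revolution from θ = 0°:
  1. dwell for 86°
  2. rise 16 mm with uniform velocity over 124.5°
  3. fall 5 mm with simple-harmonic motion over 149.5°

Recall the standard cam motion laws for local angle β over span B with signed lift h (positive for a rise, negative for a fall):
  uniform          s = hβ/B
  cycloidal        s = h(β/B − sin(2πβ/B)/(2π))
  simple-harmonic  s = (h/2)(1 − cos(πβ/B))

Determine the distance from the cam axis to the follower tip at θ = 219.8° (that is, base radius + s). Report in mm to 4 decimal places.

seg 1 [0°–86°] dwell: s stays 0.0000
seg 2 [86°–210.5°] uniform, h=16: full span → s += 16 → s = 16.0000
seg 3 [210.5°–360°] simple-harmonic, h=-5: θ=219.8° here. β=9.3, B=149.5. -5/2·(1 − cos(π·0.0622)) = -0.0476 → s = 15.9524
radial distance = base radius + s = 19 + 15.9524 = 34.9524

34.9524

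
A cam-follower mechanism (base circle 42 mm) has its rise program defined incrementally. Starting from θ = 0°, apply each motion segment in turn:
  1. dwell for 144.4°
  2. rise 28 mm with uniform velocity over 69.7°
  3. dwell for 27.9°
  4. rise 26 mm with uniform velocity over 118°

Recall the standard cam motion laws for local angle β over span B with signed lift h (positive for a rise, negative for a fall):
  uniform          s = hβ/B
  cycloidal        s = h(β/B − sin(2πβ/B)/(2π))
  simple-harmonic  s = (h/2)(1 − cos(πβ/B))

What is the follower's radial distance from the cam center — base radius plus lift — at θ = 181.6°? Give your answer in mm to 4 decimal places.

seg 1 [0°–144.4°] dwell: s stays 0.0000
seg 2 [144.4°–214.1°] uniform, h=28: θ=181.6° here. β=37.2, B=69.7. 28·37.2/69.7 = 14.9440 → s = 14.9440
radial distance = base radius + s = 42 + 14.9440 = 56.9440

56.9440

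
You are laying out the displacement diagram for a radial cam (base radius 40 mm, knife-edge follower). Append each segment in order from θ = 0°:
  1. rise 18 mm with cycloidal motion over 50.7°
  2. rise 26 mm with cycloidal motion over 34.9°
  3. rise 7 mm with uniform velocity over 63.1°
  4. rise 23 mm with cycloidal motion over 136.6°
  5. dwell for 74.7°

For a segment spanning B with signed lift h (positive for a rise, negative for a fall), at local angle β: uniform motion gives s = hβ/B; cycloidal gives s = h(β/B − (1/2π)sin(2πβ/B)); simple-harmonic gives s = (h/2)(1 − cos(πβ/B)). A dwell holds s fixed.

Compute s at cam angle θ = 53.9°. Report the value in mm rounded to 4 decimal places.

seg 1 [0°–50.7°] cycloidal, h=18: full span → s += 18 → s = 18.0000
seg 2 [50.7°–85.6°] cycloidal, h=26: θ=53.9° here. β=3.2, B=34.9. 26·(0.0917 − sin(2π·0.0917)/(2π)) = 0.1297 → s = 18.1297

18.1297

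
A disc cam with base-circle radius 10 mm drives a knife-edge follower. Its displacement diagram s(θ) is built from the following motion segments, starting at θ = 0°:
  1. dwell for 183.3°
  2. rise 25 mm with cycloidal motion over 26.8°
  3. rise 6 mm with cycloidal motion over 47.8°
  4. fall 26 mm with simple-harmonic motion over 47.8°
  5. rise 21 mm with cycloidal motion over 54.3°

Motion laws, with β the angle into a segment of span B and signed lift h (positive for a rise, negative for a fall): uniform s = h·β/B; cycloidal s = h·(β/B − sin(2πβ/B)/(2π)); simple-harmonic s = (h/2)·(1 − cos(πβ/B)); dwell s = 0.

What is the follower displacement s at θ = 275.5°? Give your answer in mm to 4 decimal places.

seg 1 [0°–183.3°] dwell: s stays 0.0000
seg 2 [183.3°–210.1°] cycloidal, h=25: full span → s += 25 → s = 25.0000
seg 3 [210.1°–257.9°] cycloidal, h=6: full span → s += 6 → s = 31.0000
seg 4 [257.9°–305.7°] simple-harmonic, h=-26: θ=275.5° here. β=17.6, B=47.8. -26/2·(1 − cos(π·0.3682)) = -7.7697 → s = 23.2303

23.2303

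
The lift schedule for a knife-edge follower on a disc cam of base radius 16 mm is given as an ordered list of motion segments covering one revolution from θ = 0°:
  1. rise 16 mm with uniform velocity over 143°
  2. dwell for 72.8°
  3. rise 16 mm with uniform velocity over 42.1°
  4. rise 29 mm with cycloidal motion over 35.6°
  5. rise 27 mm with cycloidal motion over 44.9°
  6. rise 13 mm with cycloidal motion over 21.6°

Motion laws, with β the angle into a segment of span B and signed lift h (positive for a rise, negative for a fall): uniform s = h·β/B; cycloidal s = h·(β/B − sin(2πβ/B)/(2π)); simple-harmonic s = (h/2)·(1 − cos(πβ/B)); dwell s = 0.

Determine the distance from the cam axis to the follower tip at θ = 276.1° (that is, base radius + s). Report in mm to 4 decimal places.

seg 1 [0°–143°] uniform, h=16: full span → s += 16 → s = 16.0000
seg 2 [143°–215.8°] dwell: s stays 16.0000
seg 3 [215.8°–257.9°] uniform, h=16: full span → s += 16 → s = 32.0000
seg 4 [257.9°–293.5°] cycloidal, h=29: θ=276.1° here. β=18.2, B=35.6. 29·(0.5112 − sin(2π·0.5112)/(2π)) = 15.1514 → s = 47.1514
radial distance = base radius + s = 16 + 47.1514 = 63.1514

63.1514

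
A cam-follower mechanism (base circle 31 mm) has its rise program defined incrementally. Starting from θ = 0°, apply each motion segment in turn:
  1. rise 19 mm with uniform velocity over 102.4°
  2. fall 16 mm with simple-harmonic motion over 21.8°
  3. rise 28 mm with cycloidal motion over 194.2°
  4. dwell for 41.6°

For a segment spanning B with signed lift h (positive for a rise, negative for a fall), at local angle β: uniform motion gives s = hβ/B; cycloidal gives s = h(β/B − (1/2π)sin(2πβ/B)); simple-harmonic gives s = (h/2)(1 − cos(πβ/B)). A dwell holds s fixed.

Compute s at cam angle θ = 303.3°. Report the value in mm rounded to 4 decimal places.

seg 1 [0°–102.4°] uniform, h=19: full span → s += 19 → s = 19.0000
seg 2 [102.4°–124.2°] simple-harmonic, h=-16: full span → s += -16 → s = 3.0000
seg 3 [124.2°–318.4°] cycloidal, h=28: θ=303.3° here. β=179.1, B=194.2. 28·(0.9222 − sin(2π·0.9222)/(2π)) = 27.9144 → s = 30.9144

30.9144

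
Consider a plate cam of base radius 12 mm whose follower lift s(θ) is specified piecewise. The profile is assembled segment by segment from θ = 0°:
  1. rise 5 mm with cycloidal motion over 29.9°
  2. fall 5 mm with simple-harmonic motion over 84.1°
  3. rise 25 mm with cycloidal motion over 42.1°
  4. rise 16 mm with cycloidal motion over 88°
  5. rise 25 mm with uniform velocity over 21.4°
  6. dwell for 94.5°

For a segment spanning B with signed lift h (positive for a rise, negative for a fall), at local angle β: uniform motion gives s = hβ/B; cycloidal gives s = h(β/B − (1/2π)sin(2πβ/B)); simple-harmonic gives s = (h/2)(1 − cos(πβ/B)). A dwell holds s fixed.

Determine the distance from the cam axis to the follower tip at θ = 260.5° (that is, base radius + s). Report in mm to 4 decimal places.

seg 1 [0°–29.9°] cycloidal, h=5: full span → s += 5 → s = 5.0000
seg 2 [29.9°–114°] simple-harmonic, h=-5: full span → s += -5 → s = 0.0000
seg 3 [114°–156.1°] cycloidal, h=25: full span → s += 25 → s = 25.0000
seg 4 [156.1°–244.1°] cycloidal, h=16: full span → s += 16 → s = 41.0000
seg 5 [244.1°–265.5°] uniform, h=25: θ=260.5° here. β=16.4, B=21.4. 25·16.4/21.4 = 19.1589 → s = 60.1589
radial distance = base radius + s = 12 + 60.1589 = 72.1589

72.1589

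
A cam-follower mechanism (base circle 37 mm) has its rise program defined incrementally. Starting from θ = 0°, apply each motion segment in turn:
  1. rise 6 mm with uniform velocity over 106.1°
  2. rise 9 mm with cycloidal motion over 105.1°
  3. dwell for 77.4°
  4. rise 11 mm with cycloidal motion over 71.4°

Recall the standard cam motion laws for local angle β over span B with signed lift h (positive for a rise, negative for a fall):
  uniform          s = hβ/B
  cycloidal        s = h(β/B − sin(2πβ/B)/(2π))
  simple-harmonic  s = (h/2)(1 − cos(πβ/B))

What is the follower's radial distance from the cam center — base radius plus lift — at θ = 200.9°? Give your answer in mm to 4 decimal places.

seg 1 [0°–106.1°] uniform, h=6: full span → s += 6 → s = 6.0000
seg 2 [106.1°–211.2°] cycloidal, h=9: θ=200.9° here. β=94.8, B=105.1. 9·(0.9020 − sin(2π·0.9020)/(2π)) = 8.9453 → s = 14.9453
radial distance = base radius + s = 37 + 14.9453 = 51.9453

51.9453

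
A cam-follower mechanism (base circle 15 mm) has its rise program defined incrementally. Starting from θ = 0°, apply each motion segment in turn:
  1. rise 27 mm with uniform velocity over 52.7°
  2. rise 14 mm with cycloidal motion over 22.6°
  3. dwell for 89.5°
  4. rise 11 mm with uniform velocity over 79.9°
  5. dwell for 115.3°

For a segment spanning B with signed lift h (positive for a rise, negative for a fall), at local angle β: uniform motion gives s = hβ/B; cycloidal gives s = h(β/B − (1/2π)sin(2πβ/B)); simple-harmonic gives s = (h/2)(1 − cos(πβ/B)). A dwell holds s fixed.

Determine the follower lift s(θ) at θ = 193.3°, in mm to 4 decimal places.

seg 1 [0°–52.7°] uniform, h=27: full span → s += 27 → s = 27.0000
seg 2 [52.7°–75.3°] cycloidal, h=14: full span → s += 14 → s = 41.0000
seg 3 [75.3°–164.8°] dwell: s stays 41.0000
seg 4 [164.8°–244.7°] uniform, h=11: θ=193.3° here. β=28.5, B=79.9. 11·28.5/79.9 = 3.9237 → s = 44.9237

44.9237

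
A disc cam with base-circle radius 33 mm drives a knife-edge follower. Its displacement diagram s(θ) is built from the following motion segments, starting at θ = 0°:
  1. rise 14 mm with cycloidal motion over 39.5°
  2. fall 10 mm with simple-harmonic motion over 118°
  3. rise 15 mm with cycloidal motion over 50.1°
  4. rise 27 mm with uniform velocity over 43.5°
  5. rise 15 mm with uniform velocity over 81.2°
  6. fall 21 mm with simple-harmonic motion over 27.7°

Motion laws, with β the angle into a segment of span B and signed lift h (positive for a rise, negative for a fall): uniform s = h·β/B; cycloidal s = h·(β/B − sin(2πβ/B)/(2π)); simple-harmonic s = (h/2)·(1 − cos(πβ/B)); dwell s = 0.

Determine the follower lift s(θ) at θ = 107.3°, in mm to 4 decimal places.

seg 1 [0°–39.5°] cycloidal, h=14: full span → s += 14 → s = 14.0000
seg 2 [39.5°–157.5°] simple-harmonic, h=-10: θ=107.3° here. β=67.8, B=118. -10/2·(1 − cos(π·0.5746)) = -6.1608 → s = 7.8392

7.8392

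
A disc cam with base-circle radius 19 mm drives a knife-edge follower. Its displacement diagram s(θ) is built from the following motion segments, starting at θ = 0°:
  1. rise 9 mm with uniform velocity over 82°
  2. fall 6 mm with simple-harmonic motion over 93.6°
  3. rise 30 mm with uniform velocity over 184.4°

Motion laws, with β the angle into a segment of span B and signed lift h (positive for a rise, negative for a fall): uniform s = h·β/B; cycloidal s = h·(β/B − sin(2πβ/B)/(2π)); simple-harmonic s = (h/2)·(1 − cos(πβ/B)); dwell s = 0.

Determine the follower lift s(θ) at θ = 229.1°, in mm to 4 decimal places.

seg 1 [0°–82°] uniform, h=9: full span → s += 9 → s = 9.0000
seg 2 [82°–175.6°] simple-harmonic, h=-6: full span → s += -6 → s = 3.0000
seg 3 [175.6°–360°] uniform, h=30: θ=229.1° here. β=53.5, B=184.4. 30·53.5/184.4 = 8.7039 → s = 11.7039

11.7039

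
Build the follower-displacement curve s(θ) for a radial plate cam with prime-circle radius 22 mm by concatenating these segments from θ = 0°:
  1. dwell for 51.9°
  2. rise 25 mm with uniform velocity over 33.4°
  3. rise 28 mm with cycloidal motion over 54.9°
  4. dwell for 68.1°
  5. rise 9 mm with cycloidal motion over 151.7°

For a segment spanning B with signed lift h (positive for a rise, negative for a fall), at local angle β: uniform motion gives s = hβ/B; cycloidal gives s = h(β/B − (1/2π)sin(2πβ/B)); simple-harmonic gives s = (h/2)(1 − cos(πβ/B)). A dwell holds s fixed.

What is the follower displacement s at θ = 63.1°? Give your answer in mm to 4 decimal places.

seg 1 [0°–51.9°] dwell: s stays 0.0000
seg 2 [51.9°–85.3°] uniform, h=25: θ=63.1° here. β=11.2, B=33.4. 25·11.2/33.4 = 8.3832 → s = 8.3832

8.3832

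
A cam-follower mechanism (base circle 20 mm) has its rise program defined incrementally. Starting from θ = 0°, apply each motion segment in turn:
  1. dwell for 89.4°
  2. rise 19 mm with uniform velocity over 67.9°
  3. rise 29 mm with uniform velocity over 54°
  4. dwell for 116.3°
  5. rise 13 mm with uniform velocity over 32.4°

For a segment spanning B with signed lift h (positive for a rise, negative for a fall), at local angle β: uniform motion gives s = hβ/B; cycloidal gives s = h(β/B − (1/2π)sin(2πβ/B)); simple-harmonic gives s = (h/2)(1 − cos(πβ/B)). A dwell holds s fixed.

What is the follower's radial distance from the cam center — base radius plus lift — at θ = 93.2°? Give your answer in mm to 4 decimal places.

seg 1 [0°–89.4°] dwell: s stays 0.0000
seg 2 [89.4°–157.3°] uniform, h=19: θ=93.2° here. β=3.8, B=67.9. 19·3.8/67.9 = 1.0633 → s = 1.0633
radial distance = base radius + s = 20 + 1.0633 = 21.0633

21.0633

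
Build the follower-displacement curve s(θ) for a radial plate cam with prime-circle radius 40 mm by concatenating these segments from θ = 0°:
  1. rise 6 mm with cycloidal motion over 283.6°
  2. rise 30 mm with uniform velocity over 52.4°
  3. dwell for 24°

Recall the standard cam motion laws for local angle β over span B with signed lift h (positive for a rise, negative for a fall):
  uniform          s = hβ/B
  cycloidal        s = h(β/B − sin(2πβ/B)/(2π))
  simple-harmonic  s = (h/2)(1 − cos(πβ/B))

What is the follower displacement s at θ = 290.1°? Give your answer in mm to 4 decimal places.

seg 1 [0°–283.6°] cycloidal, h=6: full span → s += 6 → s = 6.0000
seg 2 [283.6°–336°] uniform, h=30: θ=290.1° here. β=6.5, B=52.4. 30·6.5/52.4 = 3.7214 → s = 9.7214

9.7214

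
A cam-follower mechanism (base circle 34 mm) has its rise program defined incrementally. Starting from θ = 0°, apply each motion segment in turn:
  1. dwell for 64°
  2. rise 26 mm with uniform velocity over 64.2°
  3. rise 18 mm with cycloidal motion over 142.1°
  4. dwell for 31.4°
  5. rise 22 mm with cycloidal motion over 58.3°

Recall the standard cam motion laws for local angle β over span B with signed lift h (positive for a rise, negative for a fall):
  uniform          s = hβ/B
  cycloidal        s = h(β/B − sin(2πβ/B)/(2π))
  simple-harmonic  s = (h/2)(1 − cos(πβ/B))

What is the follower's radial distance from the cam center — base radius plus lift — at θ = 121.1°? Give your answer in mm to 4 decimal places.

seg 1 [0°–64°] dwell: s stays 0.0000
seg 2 [64°–128.2°] uniform, h=26: θ=121.1° here. β=57.1, B=64.2. 26·57.1/64.2 = 23.1246 → s = 23.1246
radial distance = base radius + s = 34 + 23.1246 = 57.1246

57.1246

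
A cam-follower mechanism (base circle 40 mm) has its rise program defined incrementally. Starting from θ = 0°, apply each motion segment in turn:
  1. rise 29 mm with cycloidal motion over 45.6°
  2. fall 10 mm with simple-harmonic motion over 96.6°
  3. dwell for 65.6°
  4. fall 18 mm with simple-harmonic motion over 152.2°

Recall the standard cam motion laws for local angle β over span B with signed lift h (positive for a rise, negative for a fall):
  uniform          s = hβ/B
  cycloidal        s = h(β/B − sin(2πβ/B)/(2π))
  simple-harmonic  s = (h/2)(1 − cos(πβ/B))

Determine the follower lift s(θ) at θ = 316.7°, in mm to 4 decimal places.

seg 1 [0°–45.6°] cycloidal, h=29: full span → s += 29 → s = 29.0000
seg 2 [45.6°–142.2°] simple-harmonic, h=-10: full span → s += -10 → s = 19.0000
seg 3 [142.2°–207.8°] dwell: s stays 19.0000
seg 4 [207.8°–360°] simple-harmonic, h=-18: θ=316.7° here. β=108.9, B=152.2. -18/2·(1 − cos(π·0.7155)) = -14.6383 → s = 4.3617

4.3617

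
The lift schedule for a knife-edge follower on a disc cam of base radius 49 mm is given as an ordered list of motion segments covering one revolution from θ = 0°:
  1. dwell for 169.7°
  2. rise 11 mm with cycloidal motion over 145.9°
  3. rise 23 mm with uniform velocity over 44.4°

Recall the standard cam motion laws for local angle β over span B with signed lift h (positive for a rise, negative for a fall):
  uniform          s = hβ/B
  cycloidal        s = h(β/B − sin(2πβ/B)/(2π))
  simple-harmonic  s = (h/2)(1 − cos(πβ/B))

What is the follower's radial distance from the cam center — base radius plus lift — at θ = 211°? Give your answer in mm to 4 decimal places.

seg 1 [0°–169.7°] dwell: s stays 0.0000
seg 2 [169.7°–315.6°] cycloidal, h=11: θ=211° here. β=41.3, B=145.9. 11·(0.2831 − sin(2π·0.2831)/(2π)) = 1.4007 → s = 1.4007
radial distance = base radius + s = 49 + 1.4007 = 50.4007

50.4007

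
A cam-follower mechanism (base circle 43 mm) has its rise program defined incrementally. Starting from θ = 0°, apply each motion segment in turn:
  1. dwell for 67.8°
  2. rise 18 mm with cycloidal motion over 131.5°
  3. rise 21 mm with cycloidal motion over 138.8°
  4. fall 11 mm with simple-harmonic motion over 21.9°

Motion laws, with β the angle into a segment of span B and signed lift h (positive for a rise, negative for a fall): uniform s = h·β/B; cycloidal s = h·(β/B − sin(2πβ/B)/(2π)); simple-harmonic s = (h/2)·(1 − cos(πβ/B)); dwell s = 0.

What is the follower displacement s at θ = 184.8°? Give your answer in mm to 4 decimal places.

seg 1 [0°–67.8°] dwell: s stays 0.0000
seg 2 [67.8°–199.3°] cycloidal, h=18: θ=184.8° here. β=117, B=131.5. 18·(0.8897 − sin(2π·0.8897)/(2π)) = 17.8450 → s = 17.8450

17.8450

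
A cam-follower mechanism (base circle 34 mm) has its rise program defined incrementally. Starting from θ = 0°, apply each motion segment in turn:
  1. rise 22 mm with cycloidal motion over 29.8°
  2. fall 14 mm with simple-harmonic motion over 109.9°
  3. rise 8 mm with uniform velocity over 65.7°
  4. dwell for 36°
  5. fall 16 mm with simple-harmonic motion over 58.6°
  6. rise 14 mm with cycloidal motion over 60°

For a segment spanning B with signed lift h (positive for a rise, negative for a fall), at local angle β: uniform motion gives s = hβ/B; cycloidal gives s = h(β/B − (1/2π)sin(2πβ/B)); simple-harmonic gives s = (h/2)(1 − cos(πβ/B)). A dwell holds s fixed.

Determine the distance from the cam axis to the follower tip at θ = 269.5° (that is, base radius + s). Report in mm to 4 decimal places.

seg 1 [0°–29.8°] cycloidal, h=22: full span → s += 22 → s = 22.0000
seg 2 [29.8°–139.7°] simple-harmonic, h=-14: full span → s += -14 → s = 8.0000
seg 3 [139.7°–205.4°] uniform, h=8: full span → s += 8 → s = 16.0000
seg 4 [205.4°–241.4°] dwell: s stays 16.0000
seg 5 [241.4°–300°] simple-harmonic, h=-16: θ=269.5° here. β=28.1, B=58.6. -16/2·(1 − cos(π·0.4795)) = -7.4857 → s = 8.5143
radial distance = base radius + s = 34 + 8.5143 = 42.5143

42.5143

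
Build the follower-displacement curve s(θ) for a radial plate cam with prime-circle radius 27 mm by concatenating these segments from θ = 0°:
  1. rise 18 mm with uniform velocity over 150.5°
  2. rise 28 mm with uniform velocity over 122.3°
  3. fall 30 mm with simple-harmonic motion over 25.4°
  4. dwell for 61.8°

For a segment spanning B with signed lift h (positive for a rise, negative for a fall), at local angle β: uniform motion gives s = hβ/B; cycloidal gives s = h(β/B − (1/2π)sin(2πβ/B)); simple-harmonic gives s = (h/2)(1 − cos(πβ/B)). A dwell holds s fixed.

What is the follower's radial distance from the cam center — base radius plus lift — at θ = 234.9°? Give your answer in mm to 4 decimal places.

seg 1 [0°–150.5°] uniform, h=18: full span → s += 18 → s = 18.0000
seg 2 [150.5°–272.8°] uniform, h=28: θ=234.9° here. β=84.4, B=122.3. 28·84.4/122.3 = 19.3230 → s = 37.3230
radial distance = base radius + s = 27 + 37.3230 = 64.3230

64.3230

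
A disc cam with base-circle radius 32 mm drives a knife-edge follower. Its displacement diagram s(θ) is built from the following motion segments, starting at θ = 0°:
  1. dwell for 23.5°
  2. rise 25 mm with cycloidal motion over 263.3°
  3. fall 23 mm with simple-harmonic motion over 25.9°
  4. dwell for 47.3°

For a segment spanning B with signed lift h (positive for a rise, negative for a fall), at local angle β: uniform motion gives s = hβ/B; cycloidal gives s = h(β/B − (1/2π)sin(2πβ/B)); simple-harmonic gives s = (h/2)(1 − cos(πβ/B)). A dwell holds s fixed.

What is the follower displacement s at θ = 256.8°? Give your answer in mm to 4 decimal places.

seg 1 [0°–23.5°] dwell: s stays 0.0000
seg 2 [23.5°–286.8°] cycloidal, h=25: θ=256.8° here. β=233.3, B=263.3. 25·(0.8861 − sin(2π·0.8861)/(2π)) = 24.7628 → s = 24.7628

24.7628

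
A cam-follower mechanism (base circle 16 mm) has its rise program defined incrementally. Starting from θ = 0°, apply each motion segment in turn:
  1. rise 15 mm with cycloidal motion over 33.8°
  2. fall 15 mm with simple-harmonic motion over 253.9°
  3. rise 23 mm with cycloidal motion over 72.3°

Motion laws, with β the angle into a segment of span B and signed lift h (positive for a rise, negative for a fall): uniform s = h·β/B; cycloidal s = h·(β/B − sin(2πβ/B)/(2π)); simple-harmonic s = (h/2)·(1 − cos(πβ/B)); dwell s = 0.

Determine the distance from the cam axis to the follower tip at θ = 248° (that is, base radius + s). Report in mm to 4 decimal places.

seg 1 [0°–33.8°] cycloidal, h=15: full span → s += 15 → s = 15.0000
seg 2 [33.8°–287.7°] simple-harmonic, h=-15: θ=248° here. β=214.2, B=253.9. -15/2·(1 − cos(π·0.8436)) = -14.1132 → s = 0.8868
radial distance = base radius + s = 16 + 0.8868 = 16.8868

16.8868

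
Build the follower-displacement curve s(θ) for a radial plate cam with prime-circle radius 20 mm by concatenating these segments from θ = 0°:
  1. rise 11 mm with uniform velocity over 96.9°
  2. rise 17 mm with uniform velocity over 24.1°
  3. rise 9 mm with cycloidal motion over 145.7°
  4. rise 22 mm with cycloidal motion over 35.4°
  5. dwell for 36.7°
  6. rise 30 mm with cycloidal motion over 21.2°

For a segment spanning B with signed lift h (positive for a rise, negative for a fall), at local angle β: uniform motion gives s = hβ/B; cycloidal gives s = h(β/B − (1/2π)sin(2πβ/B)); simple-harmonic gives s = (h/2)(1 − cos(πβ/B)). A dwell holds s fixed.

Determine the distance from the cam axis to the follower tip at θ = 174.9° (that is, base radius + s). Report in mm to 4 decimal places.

seg 1 [0°–96.9°] uniform, h=11: full span → s += 11 → s = 11.0000
seg 2 [96.9°–121°] uniform, h=17: full span → s += 17 → s = 28.0000
seg 3 [121°–266.7°] cycloidal, h=9: θ=174.9° here. β=53.9, B=145.7. 9·(0.3699 − sin(2π·0.3699)/(2π)) = 2.2849 → s = 30.2849
radial distance = base radius + s = 20 + 30.2849 = 50.2849

50.2849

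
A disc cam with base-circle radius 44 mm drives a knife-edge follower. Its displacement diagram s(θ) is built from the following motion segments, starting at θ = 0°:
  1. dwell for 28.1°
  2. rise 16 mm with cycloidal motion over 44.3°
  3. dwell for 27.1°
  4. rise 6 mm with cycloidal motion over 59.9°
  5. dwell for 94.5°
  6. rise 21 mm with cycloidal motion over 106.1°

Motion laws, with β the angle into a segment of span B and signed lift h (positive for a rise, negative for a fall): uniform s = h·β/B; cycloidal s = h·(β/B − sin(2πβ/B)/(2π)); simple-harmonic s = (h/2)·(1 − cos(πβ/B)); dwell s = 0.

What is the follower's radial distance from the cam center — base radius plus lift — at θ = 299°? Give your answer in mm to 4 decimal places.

seg 1 [0°–28.1°] dwell: s stays 0.0000
seg 2 [28.1°–72.4°] cycloidal, h=16: full span → s += 16 → s = 16.0000
seg 3 [72.4°–99.5°] dwell: s stays 16.0000
seg 4 [99.5°–159.4°] cycloidal, h=6: full span → s += 6 → s = 22.0000
seg 5 [159.4°–253.9°] dwell: s stays 22.0000
seg 6 [253.9°–360°] cycloidal, h=21: θ=299° here. β=45.1, B=106.1. 21·(0.4251 − sin(2π·0.4251)/(2π)) = 7.4105 → s = 29.4105
radial distance = base radius + s = 44 + 29.4105 = 73.4105

73.4105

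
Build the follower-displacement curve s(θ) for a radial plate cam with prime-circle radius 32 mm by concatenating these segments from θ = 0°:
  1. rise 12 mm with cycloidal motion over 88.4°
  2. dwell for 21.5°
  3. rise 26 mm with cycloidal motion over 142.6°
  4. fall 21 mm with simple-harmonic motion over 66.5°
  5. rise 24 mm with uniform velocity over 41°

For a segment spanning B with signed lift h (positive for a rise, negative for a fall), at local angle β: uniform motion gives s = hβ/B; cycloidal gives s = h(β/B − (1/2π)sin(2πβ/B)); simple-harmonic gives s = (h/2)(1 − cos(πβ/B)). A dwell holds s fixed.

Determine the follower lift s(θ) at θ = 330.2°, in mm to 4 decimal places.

seg 1 [0°–88.4°] cycloidal, h=12: full span → s += 12 → s = 12.0000
seg 2 [88.4°–109.9°] dwell: s stays 12.0000
seg 3 [109.9°–252.5°] cycloidal, h=26: full span → s += 26 → s = 38.0000
seg 4 [252.5°–319°] simple-harmonic, h=-21: full span → s += -21 → s = 17.0000
seg 5 [319°–360°] uniform, h=24: θ=330.2° here. β=11.2, B=41. 24·11.2/41 = 6.5561 → s = 23.5561

23.5561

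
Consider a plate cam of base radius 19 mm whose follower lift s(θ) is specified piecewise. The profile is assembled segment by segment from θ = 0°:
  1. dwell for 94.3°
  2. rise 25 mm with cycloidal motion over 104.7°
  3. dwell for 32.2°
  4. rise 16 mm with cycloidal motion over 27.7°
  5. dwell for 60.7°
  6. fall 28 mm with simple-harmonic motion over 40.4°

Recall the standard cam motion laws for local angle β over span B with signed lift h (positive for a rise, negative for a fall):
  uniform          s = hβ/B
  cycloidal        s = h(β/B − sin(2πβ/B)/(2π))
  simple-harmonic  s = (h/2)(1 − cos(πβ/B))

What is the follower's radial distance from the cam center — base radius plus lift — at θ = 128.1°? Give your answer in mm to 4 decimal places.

seg 1 [0°–94.3°] dwell: s stays 0.0000
seg 2 [94.3°–199°] cycloidal, h=25: θ=128.1° here. β=33.8, B=104.7. 25·(0.3228 − sin(2π·0.3228)/(2π)) = 4.5011 → s = 4.5011
radial distance = base radius + s = 19 + 4.5011 = 23.5011

23.5011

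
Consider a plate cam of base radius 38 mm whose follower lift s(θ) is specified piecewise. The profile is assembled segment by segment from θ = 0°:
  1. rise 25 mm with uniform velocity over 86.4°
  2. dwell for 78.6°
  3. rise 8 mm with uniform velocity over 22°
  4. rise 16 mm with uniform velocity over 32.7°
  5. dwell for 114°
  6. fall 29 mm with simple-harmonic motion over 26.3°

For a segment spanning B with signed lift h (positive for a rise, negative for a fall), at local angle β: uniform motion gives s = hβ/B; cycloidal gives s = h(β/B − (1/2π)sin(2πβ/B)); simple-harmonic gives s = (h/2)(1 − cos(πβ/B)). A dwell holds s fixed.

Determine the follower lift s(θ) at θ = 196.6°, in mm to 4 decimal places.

seg 1 [0°–86.4°] uniform, h=25: full span → s += 25 → s = 25.0000
seg 2 [86.4°–165°] dwell: s stays 25.0000
seg 3 [165°–187°] uniform, h=8: full span → s += 8 → s = 33.0000
seg 4 [187°–219.7°] uniform, h=16: θ=196.6° here. β=9.6, B=32.7. 16·9.6/32.7 = 4.6972 → s = 37.6972

37.6972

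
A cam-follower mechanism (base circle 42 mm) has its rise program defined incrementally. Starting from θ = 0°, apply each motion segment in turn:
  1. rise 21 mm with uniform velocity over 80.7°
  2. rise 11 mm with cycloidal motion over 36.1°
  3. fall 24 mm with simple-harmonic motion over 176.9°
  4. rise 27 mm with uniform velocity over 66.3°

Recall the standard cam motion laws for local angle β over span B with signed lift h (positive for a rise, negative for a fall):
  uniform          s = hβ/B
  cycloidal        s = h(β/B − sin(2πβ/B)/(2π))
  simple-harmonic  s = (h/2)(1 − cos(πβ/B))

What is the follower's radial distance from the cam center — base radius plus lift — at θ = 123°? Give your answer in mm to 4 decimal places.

seg 1 [0°–80.7°] uniform, h=21: full span → s += 21 → s = 21.0000
seg 2 [80.7°–116.8°] cycloidal, h=11: full span → s += 11 → s = 32.0000
seg 3 [116.8°–293.7°] simple-harmonic, h=-24: θ=123° here. β=6.2, B=176.9. -24/2·(1 − cos(π·0.0350)) = -0.0727 → s = 31.9273
radial distance = base radius + s = 42 + 31.9273 = 73.9273

73.9273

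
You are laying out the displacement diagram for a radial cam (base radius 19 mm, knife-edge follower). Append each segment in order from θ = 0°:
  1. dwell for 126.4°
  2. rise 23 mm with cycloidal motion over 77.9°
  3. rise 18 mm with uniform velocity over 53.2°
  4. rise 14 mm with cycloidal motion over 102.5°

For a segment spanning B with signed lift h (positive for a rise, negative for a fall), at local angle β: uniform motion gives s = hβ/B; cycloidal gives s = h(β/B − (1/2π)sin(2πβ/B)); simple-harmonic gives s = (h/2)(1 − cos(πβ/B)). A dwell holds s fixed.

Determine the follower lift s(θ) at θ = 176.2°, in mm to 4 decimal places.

seg 1 [0°–126.4°] dwell: s stays 0.0000
seg 2 [126.4°–204.3°] cycloidal, h=23: θ=176.2° here. β=49.8, B=77.9. 23·(0.6393 − sin(2π·0.6393)/(2π)) = 17.5134 → s = 17.5134

17.5134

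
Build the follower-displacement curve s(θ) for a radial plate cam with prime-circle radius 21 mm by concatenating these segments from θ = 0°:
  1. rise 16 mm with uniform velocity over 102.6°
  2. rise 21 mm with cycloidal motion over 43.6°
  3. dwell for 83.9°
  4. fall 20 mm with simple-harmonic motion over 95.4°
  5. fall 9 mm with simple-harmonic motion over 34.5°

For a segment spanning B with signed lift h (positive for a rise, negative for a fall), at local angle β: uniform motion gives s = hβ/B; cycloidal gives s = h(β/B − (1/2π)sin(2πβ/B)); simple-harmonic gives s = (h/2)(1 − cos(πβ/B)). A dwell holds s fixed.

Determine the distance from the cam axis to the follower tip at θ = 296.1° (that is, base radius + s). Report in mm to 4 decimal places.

seg 1 [0°–102.6°] uniform, h=16: full span → s += 16 → s = 16.0000
seg 2 [102.6°–146.2°] cycloidal, h=21: full span → s += 21 → s = 37.0000
seg 3 [146.2°–230.1°] dwell: s stays 37.0000
seg 4 [230.1°–325.5°] simple-harmonic, h=-20: θ=296.1° here. β=66, B=95.4. -20/2·(1 − cos(π·0.6918)) = -15.6681 → s = 21.3319
radial distance = base radius + s = 21 + 21.3319 = 42.3319

42.3319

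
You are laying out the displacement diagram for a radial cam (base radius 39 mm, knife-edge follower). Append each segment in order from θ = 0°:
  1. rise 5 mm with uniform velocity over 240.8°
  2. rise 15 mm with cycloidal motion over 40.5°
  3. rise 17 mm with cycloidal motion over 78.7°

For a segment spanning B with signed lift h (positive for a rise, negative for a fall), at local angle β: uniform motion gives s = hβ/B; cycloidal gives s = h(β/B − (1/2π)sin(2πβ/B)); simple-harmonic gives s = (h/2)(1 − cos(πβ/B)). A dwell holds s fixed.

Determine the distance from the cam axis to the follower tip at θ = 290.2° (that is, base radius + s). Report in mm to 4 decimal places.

seg 1 [0°–240.8°] uniform, h=5: full span → s += 5 → s = 5.0000
seg 2 [240.8°–281.3°] cycloidal, h=15: full span → s += 15 → s = 20.0000
seg 3 [281.3°–360°] cycloidal, h=17: θ=290.2° here. β=8.9, B=78.7. 17·(0.1131 − sin(2π·0.1131)/(2π)) = 0.1577 → s = 20.1577
radial distance = base radius + s = 39 + 20.1577 = 59.1577

59.1577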